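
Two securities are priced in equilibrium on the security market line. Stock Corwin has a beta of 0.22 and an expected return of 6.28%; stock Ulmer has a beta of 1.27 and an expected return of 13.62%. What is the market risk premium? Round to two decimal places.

6.99%

Both satisfy E(R) = R_f + β·MRP, so the slope of the SML is
MRP = (13.62% − 6.28%) / (1.27 − 0.22) = 7.34% / 1.05 = 6.9905%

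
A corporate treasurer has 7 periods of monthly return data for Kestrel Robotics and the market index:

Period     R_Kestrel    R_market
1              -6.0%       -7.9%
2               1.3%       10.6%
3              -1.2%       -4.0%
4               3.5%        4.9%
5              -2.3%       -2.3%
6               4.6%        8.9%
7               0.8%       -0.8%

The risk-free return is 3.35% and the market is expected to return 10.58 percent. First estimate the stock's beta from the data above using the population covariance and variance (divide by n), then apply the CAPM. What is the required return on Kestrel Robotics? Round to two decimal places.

6.57%

Mean R_i = (-6.0 + 1.3 − 1.2 + 3.5 − 2.3 + 4.6 + 0.8) / 7 = 0.1000%
Mean R_m = (-7.9 + 10.6 − 4.0 + 4.9 − 2.3 + 8.9 − 0.8) / 7 = 1.3429%
Σ(R_i − R̄_i)(R_m − R̄_m) = 127.7800  ⇒  Cov = 127.7800 / 7 = 18.2543
Σ(R_m − R̄_m)² = 287.2971  ⇒  Var(R_m) = 287.2971 / 7 = 41.0424
β = Cov / Var(R_m) = 18.2543 / 41.0424 = 0.4448
MRP = 10.58% − 3.35% = 7.23%
E(R) = R_f + β × MRP = 3.35% + 0.4448 × 7.23% = 6.57%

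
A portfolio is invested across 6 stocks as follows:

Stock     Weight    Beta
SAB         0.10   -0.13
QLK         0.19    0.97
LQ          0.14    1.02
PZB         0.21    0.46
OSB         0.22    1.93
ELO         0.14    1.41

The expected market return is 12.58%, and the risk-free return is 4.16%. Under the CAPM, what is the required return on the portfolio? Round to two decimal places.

β_P = Σ w_i β_i = 0.10×-0.13 + 0.19×0.97 + 0.14×1.02 + 0.21×0.46 + 0.22×1.93 + 0.14×1.41 = 1.0327
MRP = 12.58% − 4.16% = 8.42%
E(R_P) = R_f + β_P × MRP = 4.16% + 1.0327 × 8.42% = 12.86%

12.86%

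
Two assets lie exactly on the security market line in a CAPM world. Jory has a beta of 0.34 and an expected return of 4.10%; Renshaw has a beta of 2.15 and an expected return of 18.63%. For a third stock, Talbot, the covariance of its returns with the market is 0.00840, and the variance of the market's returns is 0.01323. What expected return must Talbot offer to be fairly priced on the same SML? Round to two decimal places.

MRP = (18.63% − 4.10%) / (2.15 − 0.34) = 8.0276%
R_f = 4.10% − 0.34 × 8.0276% = 1.3706%
β_Talbot = Cov / Var(R_m) = 0.00840 / 0.01323 = 0.6349
E(R_Talbot) = R_f + β × MRP = 1.3706% + 0.6349 × 8.0276% = 6.47%

6.47%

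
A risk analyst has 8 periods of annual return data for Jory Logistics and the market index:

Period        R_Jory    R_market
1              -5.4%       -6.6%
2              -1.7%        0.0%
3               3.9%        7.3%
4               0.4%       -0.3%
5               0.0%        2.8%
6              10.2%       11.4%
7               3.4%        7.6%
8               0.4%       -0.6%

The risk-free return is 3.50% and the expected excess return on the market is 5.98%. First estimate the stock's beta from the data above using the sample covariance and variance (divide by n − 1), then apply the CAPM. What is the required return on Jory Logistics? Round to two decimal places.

7.98%

Mean R_i = (-5.4 − 1.7 + 3.9 + 0.4 + 0.0 + 10.2 + 3.4 + 0.4) / 8 = 1.4000%
Mean R_m = (-6.6 + 0.0 + 7.3 − 0.3 + 2.8 + 11.4 + 7.6 − 0.6) / 8 = 2.7000%
Σ(R_i − R̄_i)(R_m − R̄_m) = 175.6300  ⇒  Cov = 175.6300 / 7 = 25.0900
Σ(R_m − R̄_m)² = 234.5400  ⇒  Var(R_m) = 234.5400 / 7 = 33.5057
β = Cov / Var(R_m) = 25.0900 / 33.5057 = 0.7488
E(R) = R_f + β × MRP = 3.50% + 0.7488 × 5.98% = 7.98%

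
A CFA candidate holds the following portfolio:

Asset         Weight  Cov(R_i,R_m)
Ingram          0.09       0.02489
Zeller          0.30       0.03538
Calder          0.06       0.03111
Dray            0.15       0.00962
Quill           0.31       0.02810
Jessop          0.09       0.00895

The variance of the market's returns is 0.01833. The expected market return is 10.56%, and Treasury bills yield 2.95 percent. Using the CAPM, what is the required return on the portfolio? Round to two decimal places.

13.61%

β_Ingram = 0.02489 / 0.01833 = 1.3579
β_Zeller = 0.03538 / 0.01833 = 1.9302
β_Calder = 0.03111 / 0.01833 = 1.6972
β_Dray = 0.00962 / 0.01833 = 0.5248
β_Quill = 0.02810 / 0.01833 = 1.5330
β_Jessop = 0.00895 / 0.01833 = 0.4883
β_P = Σ w_i β_i = 0.09×1.3579 + 0.30×1.9302 + 0.06×1.6972 + 0.15×0.5248 + 0.31×1.5330 + 0.09×0.4883 = 1.4010
MRP = 10.56% − 2.95% = 7.61%
E(R_P) = R_f + β_P × MRP = 2.95% + 1.4010 × 7.61% = 13.61%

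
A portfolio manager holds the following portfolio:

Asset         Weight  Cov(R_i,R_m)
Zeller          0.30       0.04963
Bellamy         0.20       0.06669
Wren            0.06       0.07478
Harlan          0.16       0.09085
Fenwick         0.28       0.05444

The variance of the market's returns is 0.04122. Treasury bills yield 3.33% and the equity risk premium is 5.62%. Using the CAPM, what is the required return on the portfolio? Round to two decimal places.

β_Zeller = 0.04963 / 0.04122 = 1.2040
β_Bellamy = 0.06669 / 0.04122 = 1.6179
β_Wren = 0.07478 / 0.04122 = 1.8142
β_Harlan = 0.09085 / 0.04122 = 2.2040
β_Fenwick = 0.05444 / 0.04122 = 1.3207
β_P = Σ w_i β_i = 0.30×1.2040 + 0.20×1.6179 + 0.06×1.8142 + 0.16×2.2040 + 0.28×1.3207 = 1.5161
E(R_P) = R_f + β_P × MRP = 3.33% + 1.5161 × 5.62% = 11.85%

11.85%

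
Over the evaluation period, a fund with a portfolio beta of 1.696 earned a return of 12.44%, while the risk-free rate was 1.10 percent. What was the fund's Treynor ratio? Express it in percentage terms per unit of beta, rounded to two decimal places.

6.69%

Treynor = (R_P − R_f) / β_P = (12.44% − 1.10%) / 1.6960 = 11.34% / 1.6960 = 6.69%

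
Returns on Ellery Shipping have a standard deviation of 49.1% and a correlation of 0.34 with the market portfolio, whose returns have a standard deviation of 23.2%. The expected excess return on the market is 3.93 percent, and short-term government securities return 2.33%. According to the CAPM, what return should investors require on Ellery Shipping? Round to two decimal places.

β = ρ × σ_i / σ_m = 0.34 × 49.1% / 23.2% = 0.7196
E(R) = 2.33% + 0.7196 × 3.93% = 5.16%

5.16%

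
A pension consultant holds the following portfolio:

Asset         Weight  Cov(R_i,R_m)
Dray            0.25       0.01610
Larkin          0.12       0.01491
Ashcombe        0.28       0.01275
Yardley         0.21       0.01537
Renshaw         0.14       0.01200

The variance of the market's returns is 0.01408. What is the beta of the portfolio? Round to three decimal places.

β_Dray = 0.01610 / 0.01408 = 1.1435
β_Larkin = 0.01491 / 0.01408 = 1.0589
β_Ashcombe = 0.01275 / 0.01408 = 0.9055
β_Yardley = 0.01537 / 0.01408 = 1.0916
β_Renshaw = 0.01200 / 0.01408 = 0.8523
β_P = Σ w_i β_i = 0.25×1.1435 + 0.12×1.0589 + 0.28×0.9055 + 0.21×1.0916 + 0.14×0.8523 = 1.0150

1.015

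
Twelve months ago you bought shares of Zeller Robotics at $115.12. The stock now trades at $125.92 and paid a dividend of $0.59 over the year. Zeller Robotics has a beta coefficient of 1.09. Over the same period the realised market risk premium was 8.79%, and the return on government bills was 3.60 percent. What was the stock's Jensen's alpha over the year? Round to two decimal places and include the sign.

-3.29%

Realised HPR = (P1 + D1 − P0) / P0 = (125.92 + 0.59 − 115.12) / 115.12 = 11.39 / 115.12 = 9.8940%
CAPM required = R_f + β·MRP = 3.60% + 1.09 × 8.79% = 13.1811%
α = realised − required = 9.8940% − 13.1811% = -3.29%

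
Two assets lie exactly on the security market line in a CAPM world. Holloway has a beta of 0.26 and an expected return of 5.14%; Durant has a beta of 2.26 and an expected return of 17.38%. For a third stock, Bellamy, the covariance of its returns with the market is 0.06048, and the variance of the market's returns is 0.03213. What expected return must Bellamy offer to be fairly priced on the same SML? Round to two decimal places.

MRP = (17.38% − 5.14%) / (2.26 − 0.26) = 6.1200%
R_f = 5.14% − 0.26 × 6.1200% = 3.5488%
β_Bellamy = Cov / Var(R_m) = 0.06048 / 0.03213 = 1.8824
E(R_Bellamy) = R_f + β × MRP = 3.5488% + 1.8824 × 6.1200% = 15.07%

15.07%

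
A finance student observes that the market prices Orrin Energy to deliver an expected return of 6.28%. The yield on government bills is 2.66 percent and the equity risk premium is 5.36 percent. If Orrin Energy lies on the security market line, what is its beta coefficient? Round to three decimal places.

β = (E(R) − R_f) / MRP = (6.28% − 2.66%) / 5.36% = 3.62% / 5.36% = 0.675

0.675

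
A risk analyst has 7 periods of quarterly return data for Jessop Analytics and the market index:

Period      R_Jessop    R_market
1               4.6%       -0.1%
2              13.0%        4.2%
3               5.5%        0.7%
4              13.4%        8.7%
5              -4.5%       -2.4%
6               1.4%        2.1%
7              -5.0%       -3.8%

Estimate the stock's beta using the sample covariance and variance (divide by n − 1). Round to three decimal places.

Mean R_i = (4.6 + 13.0 + 5.5 + 13.4 − 4.5 + 1.4 − 5.0) / 7 = 4.0571%
Mean R_m = (-0.1 + 4.2 + 0.7 + 8.7 − 2.4 + 2.1 − 3.8) / 7 = 1.3429%
Σ(R_i − R̄_i)(R_m − R̄_m) = 169.1729  ⇒  Cov = 169.1729 / 6 = 28.1955
Σ(R_m − R̄_m)² = 105.8171  ⇒  Var(R_m) = 105.8171 / 6 = 17.6362
β = Cov / Var(R_m) = 28.1955 / 17.6362 = 1.5987

1.599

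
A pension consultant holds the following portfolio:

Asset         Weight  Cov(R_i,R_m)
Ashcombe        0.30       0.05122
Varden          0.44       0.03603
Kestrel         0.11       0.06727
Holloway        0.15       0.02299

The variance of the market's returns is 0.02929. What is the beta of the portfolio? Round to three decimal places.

1.436

β_Ashcombe = 0.05122 / 0.02929 = 1.7487
β_Varden = 0.03603 / 0.02929 = 1.2301
β_Kestrel = 0.06727 / 0.02929 = 2.2967
β_Holloway = 0.02299 / 0.02929 = 0.7849
β_P = Σ w_i β_i = 0.30×1.7487 + 0.44×1.2301 + 0.11×2.2967 + 0.15×0.7849 = 1.4362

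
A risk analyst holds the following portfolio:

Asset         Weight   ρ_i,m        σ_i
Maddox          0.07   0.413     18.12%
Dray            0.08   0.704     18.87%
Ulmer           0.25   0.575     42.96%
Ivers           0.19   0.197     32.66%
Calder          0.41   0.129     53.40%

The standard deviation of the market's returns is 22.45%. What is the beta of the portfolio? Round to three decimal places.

0.526

β_Maddox = 0.413 × 18.12% / 22.45% = 0.3333
β_Dray = 0.704 × 18.87% / 22.45% = 0.5917
β_Ulmer = 0.575 × 42.96% / 22.45% = 1.1003
β_Ivers = 0.197 × 32.66% / 22.45% = 0.2866
β_Calder = 0.129 × 53.40% / 22.45% = 0.3068
β_P = Σ w_i β_i = 0.07×0.3333 + 0.08×0.5917 + 0.25×1.1003 + 0.19×0.2866 + 0.41×0.3068 = 0.5260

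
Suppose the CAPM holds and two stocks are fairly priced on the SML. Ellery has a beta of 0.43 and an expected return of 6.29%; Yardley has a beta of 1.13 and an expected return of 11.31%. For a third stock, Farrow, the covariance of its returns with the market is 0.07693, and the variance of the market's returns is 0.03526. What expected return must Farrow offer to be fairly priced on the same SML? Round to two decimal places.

18.85%

MRP = (11.31% − 6.29%) / (1.13 − 0.43) = 7.1714%
R_f = 6.29% − 0.43 × 7.1714% = 3.2063%
β_Farrow = Cov / Var(R_m) = 0.07693 / 0.03526 = 2.1818
E(R_Farrow) = R_f + β × MRP = 3.2063% + 2.1818 × 7.1714% = 18.85%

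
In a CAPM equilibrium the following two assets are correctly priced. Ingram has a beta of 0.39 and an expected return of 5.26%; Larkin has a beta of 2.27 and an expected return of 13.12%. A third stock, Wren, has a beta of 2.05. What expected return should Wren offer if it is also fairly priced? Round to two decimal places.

12.20%

MRP (SML slope) = (13.12% − 5.26%) / (2.27 − 0.39) = 7.86% / 1.88 = 4.1809%
R_f (intercept) = 5.26% − 0.39 × 4.1809% = 3.6294%
E(R_Wren) = R_f + β × MRP = 3.6294% + 2.05 × 4.1809% = 12.20%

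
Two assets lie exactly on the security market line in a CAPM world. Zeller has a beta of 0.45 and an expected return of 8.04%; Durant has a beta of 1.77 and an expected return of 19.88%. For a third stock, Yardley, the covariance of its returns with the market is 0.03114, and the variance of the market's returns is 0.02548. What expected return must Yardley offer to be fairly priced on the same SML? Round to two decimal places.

14.97%

MRP = (19.88% − 8.04%) / (1.77 − 0.45) = 8.9697%
R_f = 8.04% − 0.45 × 8.9697% = 4.0036%
β_Yardley = Cov / Var(R_m) = 0.03114 / 0.02548 = 1.2221
E(R_Yardley) = R_f + β × MRP = 4.0036% + 1.2221 × 8.9697% = 14.97%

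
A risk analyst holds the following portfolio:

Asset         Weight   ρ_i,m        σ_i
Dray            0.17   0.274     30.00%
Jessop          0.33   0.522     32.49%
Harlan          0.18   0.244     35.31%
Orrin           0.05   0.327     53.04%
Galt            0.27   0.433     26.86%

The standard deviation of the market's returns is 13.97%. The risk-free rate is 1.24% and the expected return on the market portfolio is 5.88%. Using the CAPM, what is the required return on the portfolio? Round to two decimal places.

5.41%

β_Dray = 0.274 × 30.00% / 13.97% = 0.5884
β_Jessop = 0.522 × 32.49% / 13.97% = 1.2140
β_Harlan = 0.244 × 35.31% / 13.97% = 0.6167
β_Orrin = 0.327 × 53.04% / 13.97% = 1.2415
β_Galt = 0.433 × 26.86% / 13.97% = 0.8325
β_P = Σ w_i β_i = 0.17×0.5884 + 0.33×1.2140 + 0.18×0.6167 + 0.05×1.2415 + 0.27×0.8325 = 0.8985
MRP = 5.88% − 1.24% = 4.64%
E(R_P) = R_f + β_P × MRP = 1.24% + 0.8985 × 4.64% = 5.41%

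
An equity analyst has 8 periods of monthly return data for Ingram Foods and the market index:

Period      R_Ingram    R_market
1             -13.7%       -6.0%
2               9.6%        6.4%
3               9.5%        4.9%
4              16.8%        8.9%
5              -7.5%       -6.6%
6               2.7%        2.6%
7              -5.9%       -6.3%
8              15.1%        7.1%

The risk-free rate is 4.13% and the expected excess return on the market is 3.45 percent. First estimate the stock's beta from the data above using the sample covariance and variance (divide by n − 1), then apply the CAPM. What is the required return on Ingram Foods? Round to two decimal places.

Mean R_i = (-13.7 + 9.6 + 9.5 + 16.8 − 7.5 + 2.7 − 5.9 + 15.1) / 8 = 3.3250%
Mean R_m = (-6.0 + 6.4 + 4.9 + 8.9 − 6.6 + 2.6 − 6.3 + 7.1) / 8 = 1.3750%
Σ(R_i − R̄_i)(R_m − R̄_m) = 504.0350  ⇒  Cov = 504.0350 / 7 = 72.0050
Σ(R_m − R̄_m)² = 305.4750  ⇒  Var(R_m) = 305.4750 / 7 = 43.6393
β = Cov / Var(R_m) = 72.0050 / 43.6393 = 1.6500
E(R) = R_f + β × MRP = 4.13% + 1.6500 × 3.45% = 9.82%

9.82%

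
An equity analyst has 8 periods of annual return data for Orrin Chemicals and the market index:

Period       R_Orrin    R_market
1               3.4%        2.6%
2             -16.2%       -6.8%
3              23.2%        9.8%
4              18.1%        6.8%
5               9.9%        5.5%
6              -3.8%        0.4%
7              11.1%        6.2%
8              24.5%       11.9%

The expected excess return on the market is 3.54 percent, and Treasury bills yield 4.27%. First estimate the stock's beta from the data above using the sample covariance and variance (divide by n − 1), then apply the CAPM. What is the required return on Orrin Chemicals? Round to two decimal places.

Mean R_i = (3.4 − 16.2 + 23.2 + 18.1 + 9.9 − 3.8 + 11.1 + 24.5) / 8 = 8.7750%
Mean R_m = (2.6 − 6.8 + 9.8 + 6.8 + 5.5 + 0.4 + 6.2 + 11.9) / 8 = 4.5500%
Σ(R_i − R̄_i)(R_m − R̄_m) = 563.3300  ⇒  Cov = 563.3300 / 7 = 80.4757
Σ(R_m − R̄_m)² = 240.1200  ⇒  Var(R_m) = 240.1200 / 7 = 34.3029
β = Cov / Var(R_m) = 80.4757 / 34.3029 = 2.3460
E(R) = R_f + β × MRP = 4.27% + 2.3460 × 3.54% = 12.57%

12.57%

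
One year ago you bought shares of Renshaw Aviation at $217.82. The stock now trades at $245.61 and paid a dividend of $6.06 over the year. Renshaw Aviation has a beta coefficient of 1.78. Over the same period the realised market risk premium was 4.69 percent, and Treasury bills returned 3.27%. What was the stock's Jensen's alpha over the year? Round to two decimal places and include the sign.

+3.92%

Realised HPR = (P1 + D1 − P0) / P0 = (245.61 + 6.06 − 217.82) / 217.82 = 33.85 / 217.82 = 15.5404%
CAPM required = R_f + β·MRP = 3.27% + 1.78 × 4.69% = 11.6182%
α = realised − required = 15.5404% − 11.6182% = +3.92%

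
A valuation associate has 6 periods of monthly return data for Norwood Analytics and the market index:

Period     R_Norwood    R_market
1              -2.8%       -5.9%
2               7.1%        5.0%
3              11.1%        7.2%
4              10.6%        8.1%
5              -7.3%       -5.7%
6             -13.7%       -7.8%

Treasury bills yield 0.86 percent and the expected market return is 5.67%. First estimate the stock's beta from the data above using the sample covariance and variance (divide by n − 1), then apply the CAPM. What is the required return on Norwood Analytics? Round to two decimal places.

Mean R_i = (-2.8 + 7.1 + 11.1 + 10.6 − 7.3 − 13.7) / 6 = 0.8333%
Mean R_m = (-5.9 + 5.0 + 7.2 + 8.1 − 5.7 − 7.8) / 6 = 0.1500%
Σ(R_i − R̄_i)(R_m − R̄_m) = 365.5200  ⇒  Cov = 365.5200 / 5 = 73.1040
Σ(R_m − R̄_m)² = 270.4550  ⇒  Var(R_m) = 270.4550 / 5 = 54.0910
β = Cov / Var(R_m) = 73.1040 / 54.0910 = 1.3515
MRP = 5.67% − 0.86% = 4.81%
E(R) = R_f + β × MRP = 0.86% + 1.3515 × 4.81% = 7.36%

7.36%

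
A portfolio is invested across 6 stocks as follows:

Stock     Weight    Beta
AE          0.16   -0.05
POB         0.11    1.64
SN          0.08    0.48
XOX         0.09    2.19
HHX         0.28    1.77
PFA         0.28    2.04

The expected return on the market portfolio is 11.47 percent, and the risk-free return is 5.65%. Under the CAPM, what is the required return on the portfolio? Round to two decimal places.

β_P = Σ w_i β_i = 0.16×-0.05 + 0.11×1.64 + 0.08×0.48 + 0.09×2.19 + 0.28×1.77 + 0.28×2.04 = 1.4747
MRP = 11.47% − 5.65% = 5.82%
E(R_P) = R_f + β_P × MRP = 5.65% + 1.4747 × 5.82% = 14.23%

14.23%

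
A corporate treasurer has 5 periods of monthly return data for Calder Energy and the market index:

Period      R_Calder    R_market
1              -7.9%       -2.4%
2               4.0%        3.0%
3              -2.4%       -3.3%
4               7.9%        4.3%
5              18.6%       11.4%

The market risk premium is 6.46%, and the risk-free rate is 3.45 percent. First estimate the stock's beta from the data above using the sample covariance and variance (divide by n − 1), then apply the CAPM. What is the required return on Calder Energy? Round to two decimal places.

Mean R_i = (-7.9 + 4.0 − 2.4 + 7.9 + 18.6) / 5 = 4.0400%
Mean R_m = (-2.4 + 3.0 − 3.3 + 4.3 + 11.4) / 5 = 2.6000%
Σ(R_i − R̄_i)(R_m − R̄_m) = 232.3700  ⇒  Cov = 232.3700 / 4 = 58.0925
Σ(R_m − R̄_m)² = 140.3000  ⇒  Var(R_m) = 140.3000 / 4 = 35.0750
β = Cov / Var(R_m) = 58.0925 / 35.0750 = 1.6562
E(R) = R_f + β × MRP = 3.45% + 1.6562 × 6.46% = 14.15%

14.15%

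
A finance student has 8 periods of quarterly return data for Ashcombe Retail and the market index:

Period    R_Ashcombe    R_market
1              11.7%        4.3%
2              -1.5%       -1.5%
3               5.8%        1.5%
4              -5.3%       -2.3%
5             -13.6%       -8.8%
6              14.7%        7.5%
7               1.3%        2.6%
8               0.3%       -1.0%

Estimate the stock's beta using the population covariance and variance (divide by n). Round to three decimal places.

Mean R_i = (11.7 − 1.5 + 5.8 − 5.3 − 13.6 + 14.7 + 1.3 + 0.3) / 8 = 1.6750%
Mean R_m = (4.3 − 1.5 + 1.5 − 2.3 − 8.8 + 7.5 + 2.6 − 1.0) / 8 = 0.2875%
Σ(R_i − R̄_i)(R_m − R̄_m) = 302.6075  ⇒  Cov = 302.6075 / 8 = 37.8259
Σ(R_m − R̄_m)² = 169.0688  ⇒  Var(R_m) = 169.0688 / 8 = 21.1336
β = Cov / Var(R_m) = 37.8259 / 21.1336 = 1.7898

1.790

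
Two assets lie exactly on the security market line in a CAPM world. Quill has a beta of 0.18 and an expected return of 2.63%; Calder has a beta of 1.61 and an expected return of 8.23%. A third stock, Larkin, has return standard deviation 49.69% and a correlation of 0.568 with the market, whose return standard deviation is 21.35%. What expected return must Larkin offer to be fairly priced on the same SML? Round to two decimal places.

MRP = (8.23% − 2.63%) / (1.61 − 0.18) = 3.9161%
R_f = 2.63% − 0.18 × 3.9161% = 1.9251%
β_Larkin = ρ·σ_i/σ_m = 0.568 × 49.69 / 21.35 = 1.3220
E(R_Larkin) = R_f + β × MRP = 1.9251% + 1.3220 × 3.9161% = 7.10%

7.10%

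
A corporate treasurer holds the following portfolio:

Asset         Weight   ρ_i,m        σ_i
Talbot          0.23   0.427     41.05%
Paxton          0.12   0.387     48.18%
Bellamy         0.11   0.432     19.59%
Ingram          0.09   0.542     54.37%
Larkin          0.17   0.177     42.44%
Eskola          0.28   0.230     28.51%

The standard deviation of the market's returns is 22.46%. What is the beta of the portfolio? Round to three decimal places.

0.577

β_Talbot = 0.427 × 41.05% / 22.46% = 0.7804
β_Paxton = 0.387 × 48.18% / 22.46% = 0.8302
β_Bellamy = 0.432 × 19.59% / 22.46% = 0.3768
β_Ingram = 0.542 × 54.37% / 22.46% = 1.3120
β_Larkin = 0.177 × 42.44% / 22.46% = 0.3345
β_Eskola = 0.230 × 28.51% / 22.46% = 0.2920
β_P = Σ w_i β_i = 0.23×0.7804 + 0.12×0.8302 + 0.11×0.3768 + 0.09×1.3120 + 0.17×0.3345 + 0.28×0.2920 = 0.5773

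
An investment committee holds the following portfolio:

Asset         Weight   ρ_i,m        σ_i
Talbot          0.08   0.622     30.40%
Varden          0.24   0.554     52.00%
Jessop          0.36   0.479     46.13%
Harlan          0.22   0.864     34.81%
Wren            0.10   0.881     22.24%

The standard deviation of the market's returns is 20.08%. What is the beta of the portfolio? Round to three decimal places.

β_Talbot = 0.622 × 30.40% / 20.08% = 0.9417
β_Varden = 0.554 × 52.00% / 20.08% = 1.4347
β_Jessop = 0.479 × 46.13% / 20.08% = 1.1004
β_Harlan = 0.864 × 34.81% / 20.08% = 1.4978
β_Wren = 0.881 × 22.24% / 20.08% = 0.9758
β_P = Σ w_i β_i = 0.08×0.9417 + 0.24×1.4347 + 0.36×1.1004 + 0.22×1.4978 + 0.10×0.9758 = 1.2429

1.243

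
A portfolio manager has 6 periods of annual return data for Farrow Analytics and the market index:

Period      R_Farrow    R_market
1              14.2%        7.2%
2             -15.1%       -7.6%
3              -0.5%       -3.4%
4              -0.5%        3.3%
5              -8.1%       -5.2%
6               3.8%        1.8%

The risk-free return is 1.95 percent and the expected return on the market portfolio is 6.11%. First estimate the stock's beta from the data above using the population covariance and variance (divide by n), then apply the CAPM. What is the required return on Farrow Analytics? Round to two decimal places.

8.77%

Mean R_i = (14.2 − 15.1 − 0.5 − 0.5 − 8.1 + 3.8) / 6 = -1.0333%
Mean R_m = (7.2 − 7.6 − 3.4 + 3.3 − 5.2 + 1.8) / 6 = -0.6500%
Σ(R_i − R̄_i)(R_m − R̄_m) = 261.9800  ⇒  Cov = 261.9800 / 6 = 43.6633
Σ(R_m − R̄_m)² = 159.7950  ⇒  Var(R_m) = 159.7950 / 6 = 26.6325
β = Cov / Var(R_m) = 43.6633 / 26.6325 = 1.6395
MRP = 6.11% − 1.95% = 4.16%
E(R) = R_f + β × MRP = 1.95% + 1.6395 × 4.16% = 8.77%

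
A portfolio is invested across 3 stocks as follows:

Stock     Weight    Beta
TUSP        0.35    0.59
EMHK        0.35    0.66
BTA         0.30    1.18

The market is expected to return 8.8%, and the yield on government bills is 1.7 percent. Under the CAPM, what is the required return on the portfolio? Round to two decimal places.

β_P = Σ w_i β_i = 0.35×0.59 + 0.35×0.66 + 0.30×1.18 = 0.7915
MRP = 8.8% − 1.7% = 7.10%
E(R_P) = R_f + β_P × MRP = 1.7% + 0.7915 × 7.1% = 7.32%

7.32%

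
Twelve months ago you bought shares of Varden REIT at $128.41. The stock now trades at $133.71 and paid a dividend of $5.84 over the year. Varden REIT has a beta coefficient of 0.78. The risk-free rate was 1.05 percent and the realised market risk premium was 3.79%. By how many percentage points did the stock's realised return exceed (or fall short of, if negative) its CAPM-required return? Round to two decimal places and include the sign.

Realised HPR = (P1 + D1 − P0) / P0 = (133.71 + 5.84 − 128.41) / 128.41 = 11.14 / 128.41 = 8.6753%
CAPM required = R_f + β·MRP = 1.05% + 0.78 × 3.79% = 4.0062%
α = realised − required = 8.6753% − 4.0062% = +4.67%

+4.67%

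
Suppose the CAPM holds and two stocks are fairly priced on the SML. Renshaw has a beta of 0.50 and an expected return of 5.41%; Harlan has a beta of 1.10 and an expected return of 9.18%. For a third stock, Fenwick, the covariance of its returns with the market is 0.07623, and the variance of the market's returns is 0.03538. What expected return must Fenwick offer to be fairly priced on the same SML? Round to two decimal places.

15.81%

MRP = (9.18% − 5.41%) / (1.10 − 0.50) = 6.2833%
R_f = 5.41% − 0.50 × 6.2833% = 2.2684%
β_Fenwick = Cov / Var(R_m) = 0.07623 / 0.03538 = 2.1546
E(R_Fenwick) = R_f + β × MRP = 2.2684% + 2.1546 × 6.2833% = 15.81%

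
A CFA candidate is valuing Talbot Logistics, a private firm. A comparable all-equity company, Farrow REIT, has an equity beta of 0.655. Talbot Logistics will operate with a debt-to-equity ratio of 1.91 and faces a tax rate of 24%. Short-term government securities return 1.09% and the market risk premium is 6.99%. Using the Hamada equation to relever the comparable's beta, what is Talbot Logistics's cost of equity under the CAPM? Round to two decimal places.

12.31%

β_L = β_U × [1 + (1 − t)(D/E)] = 0.655 × [1 + (1 − 0.24) × 1.91]
    = 0.655 × [1 + 0.76 × 1.91] = 0.655 × 2.4516 = 1.6058
E(R) = R_f + β_L × MRP = 1.09% + 1.6058 × 6.99% = 12.31%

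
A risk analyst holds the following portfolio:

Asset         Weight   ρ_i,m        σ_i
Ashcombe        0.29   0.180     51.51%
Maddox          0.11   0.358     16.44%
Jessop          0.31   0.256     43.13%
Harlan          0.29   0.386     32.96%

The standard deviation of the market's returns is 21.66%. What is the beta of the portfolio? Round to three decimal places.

0.482

β_Ashcombe = 0.180 × 51.51% / 21.66% = 0.4281
β_Maddox = 0.358 × 16.44% / 21.66% = 0.2717
β_Jessop = 0.256 × 43.13% / 21.66% = 0.5098
β_Harlan = 0.386 × 32.96% / 21.66% = 0.5874
β_P = Σ w_i β_i = 0.29×0.4281 + 0.11×0.2717 + 0.31×0.5098 + 0.29×0.5874 = 0.4824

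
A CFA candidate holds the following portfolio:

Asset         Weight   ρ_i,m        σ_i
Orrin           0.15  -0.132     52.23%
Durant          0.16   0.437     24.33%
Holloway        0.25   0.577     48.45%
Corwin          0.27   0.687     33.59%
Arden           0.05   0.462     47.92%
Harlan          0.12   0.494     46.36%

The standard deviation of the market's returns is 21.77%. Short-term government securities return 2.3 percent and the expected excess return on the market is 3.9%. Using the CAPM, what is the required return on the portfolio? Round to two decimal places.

5.48%

β_Orrin = -0.132 × 52.23% / 21.77% = -0.3167
β_Durant = 0.437 × 24.33% / 21.77% = 0.4884
β_Holloway = 0.577 × 48.45% / 21.77% = 1.2841
β_Corwin = 0.687 × 33.59% / 21.77% = 1.0600
β_Arden = 0.462 × 47.92% / 21.77% = 1.0170
β_Harlan = 0.494 × 46.36% / 21.77% = 1.0520
β_P = Σ w_i β_i = 0.15×-0.3167 + 0.16×0.4884 + 0.25×1.2841 + 0.27×1.0600 + 0.05×1.0170 + 0.12×1.0520 = 0.8150
E(R_P) = R_f + β_P × MRP = 2.3% + 0.8150 × 3.9% = 5.48%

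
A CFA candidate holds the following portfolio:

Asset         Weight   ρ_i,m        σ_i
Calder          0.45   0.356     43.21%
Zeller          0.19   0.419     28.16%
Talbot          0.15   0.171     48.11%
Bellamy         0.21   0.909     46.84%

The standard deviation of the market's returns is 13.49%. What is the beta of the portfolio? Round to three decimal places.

β_Calder = 0.356 × 43.21% / 13.49% = 1.1403
β_Zeller = 0.419 × 28.16% / 13.49% = 0.8747
β_Talbot = 0.171 × 48.11% / 13.49% = 0.6098
β_Bellamy = 0.909 × 46.84% / 13.49% = 3.1562
β_P = Σ w_i β_i = 0.45×1.1403 + 0.19×0.8747 + 0.15×0.6098 + 0.21×3.1562 = 1.4336

1.434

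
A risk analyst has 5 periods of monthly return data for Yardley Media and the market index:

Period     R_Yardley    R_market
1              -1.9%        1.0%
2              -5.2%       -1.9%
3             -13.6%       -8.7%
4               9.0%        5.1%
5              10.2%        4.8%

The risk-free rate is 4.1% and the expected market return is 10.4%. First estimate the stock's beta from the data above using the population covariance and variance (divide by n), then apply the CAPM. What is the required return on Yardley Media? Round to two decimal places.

14.88%

Mean R_i = (-1.9 − 5.2 − 13.6 + 9.0 + 10.2) / 5 = -0.3000%
Mean R_m = (1.0 − 1.9 − 8.7 + 5.1 + 4.8) / 5 = 0.0600%
Σ(R_i − R̄_i)(R_m − R̄_m) = 221.2500  ⇒  Cov = 221.2500 / 5 = 44.2500
Σ(R_m − R̄_m)² = 129.3320  ⇒  Var(R_m) = 129.3320 / 5 = 25.8664
β = Cov / Var(R_m) = 44.2500 / 25.8664 = 1.7107
MRP = 10.4% − 4.1% = 6.30%
E(R) = R_f + β × MRP = 4.1% + 1.7107 × 6.3% = 14.88%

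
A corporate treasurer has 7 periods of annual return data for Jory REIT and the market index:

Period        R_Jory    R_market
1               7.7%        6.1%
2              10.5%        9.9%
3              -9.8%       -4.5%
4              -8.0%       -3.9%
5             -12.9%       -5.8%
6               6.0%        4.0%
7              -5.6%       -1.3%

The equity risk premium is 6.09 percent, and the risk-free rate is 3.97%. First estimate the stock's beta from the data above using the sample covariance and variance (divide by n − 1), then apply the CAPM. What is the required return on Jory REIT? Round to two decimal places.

Mean R_i = (7.7 + 10.5 − 9.8 − 8.0 − 12.9 + 6.0 − 5.6) / 7 = -1.7286%
Mean R_m = (6.1 + 9.9 − 4.5 − 3.9 − 5.8 + 4.0 − 1.3) / 7 = 0.6429%
Σ(R_i − R̄_i)(R_m − R̄_m) = 340.0986  ⇒  Cov = 340.0986 / 6 = 56.6831
Σ(R_m − R̄_m)² = 219.1171  ⇒  Var(R_m) = 219.1171 / 6 = 36.5195
β = Cov / Var(R_m) = 56.6831 / 36.5195 = 1.5521
E(R) = R_f + β × MRP = 3.97% + 1.5521 × 6.09% = 13.42%

13.42%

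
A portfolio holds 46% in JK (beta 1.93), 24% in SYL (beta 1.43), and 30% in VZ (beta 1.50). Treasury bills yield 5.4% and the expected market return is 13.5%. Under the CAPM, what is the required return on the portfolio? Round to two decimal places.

β_P = Σ w_i β_i = 0.46×1.93 + 0.24×1.43 + 0.30×1.50 = 1.6810
MRP = 13.5% − 5.4% = 8.10%
E(R_P) = R_f + β_P × MRP = 5.4% + 1.6810 × 8.1% = 19.02%

19.02%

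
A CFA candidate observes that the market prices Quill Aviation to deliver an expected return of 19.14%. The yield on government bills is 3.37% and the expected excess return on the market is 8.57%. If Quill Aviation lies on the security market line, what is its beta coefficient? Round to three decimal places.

β = (E(R) − R_f) / MRP = (19.14% − 3.37%) / 8.57% = 15.77% / 8.57% = 1.840

1.840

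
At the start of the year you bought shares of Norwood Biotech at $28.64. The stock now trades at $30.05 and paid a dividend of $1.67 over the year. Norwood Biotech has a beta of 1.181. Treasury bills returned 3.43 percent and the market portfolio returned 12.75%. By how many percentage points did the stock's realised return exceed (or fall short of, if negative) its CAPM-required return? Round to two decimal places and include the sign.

-3.68%

Realised HPR = (P1 + D1 − P0) / P0 = (30.05 + 1.67 − 28.64) / 28.64 = 3.08 / 28.64 = 10.7542%
MRP = 12.75% − 3.43% = 9.32%
CAPM required = R_f + β·MRP = 3.43% + 1.181 × 9.32% = 14.43692%
α = realised − required = 10.7542% − 14.43692% = -3.68%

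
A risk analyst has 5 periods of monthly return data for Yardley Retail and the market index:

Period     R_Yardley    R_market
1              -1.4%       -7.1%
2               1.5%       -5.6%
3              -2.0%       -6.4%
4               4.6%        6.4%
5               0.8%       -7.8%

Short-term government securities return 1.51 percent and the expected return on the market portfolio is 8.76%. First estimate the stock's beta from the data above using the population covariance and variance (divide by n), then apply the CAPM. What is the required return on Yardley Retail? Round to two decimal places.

Mean R_i = (-1.4 + 1.5 − 2.0 + 4.6 + 0.8) / 5 = 0.7000%
Mean R_m = (-7.1 − 5.6 − 6.4 + 6.4 − 7.8) / 5 = -4.1000%
Σ(R_i − R̄_i)(R_m − R̄_m) = 51.8900  ⇒  Cov = 51.8900 / 5 = 10.3780
Σ(R_m − R̄_m)² = 140.4800  ⇒  Var(R_m) = 140.4800 / 5 = 28.0960
β = Cov / Var(R_m) = 10.3780 / 28.0960 = 0.3694
MRP = 8.76% − 1.51% = 7.25%
E(R) = R_f + β × MRP = 1.51% + 0.3694 × 7.25% = 4.19%

4.19%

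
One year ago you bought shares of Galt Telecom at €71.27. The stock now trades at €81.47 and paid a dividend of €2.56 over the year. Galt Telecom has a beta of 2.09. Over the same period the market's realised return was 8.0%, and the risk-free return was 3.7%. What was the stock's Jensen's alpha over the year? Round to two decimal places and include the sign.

+5.22%

Realised HPR = (P1 + D1 − P0) / P0 = (81.47 + 2.56 − 71.27) / 71.27 = 12.76 / 71.27 = 17.9037%
MRP = 8.0% − 3.7% = 4.30%
CAPM required = R_f + β·MRP = 3.7% + 2.09 × 4.3% = 12.6870%
α = realised − required = 17.9037% − 12.6870% = +5.22%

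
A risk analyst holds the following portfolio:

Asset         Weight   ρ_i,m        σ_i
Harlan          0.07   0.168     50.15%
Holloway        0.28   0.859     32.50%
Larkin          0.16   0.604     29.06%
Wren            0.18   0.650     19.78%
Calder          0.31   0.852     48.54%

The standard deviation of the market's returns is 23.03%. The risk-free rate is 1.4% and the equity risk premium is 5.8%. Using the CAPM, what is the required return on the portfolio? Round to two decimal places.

8.04%

β_Harlan = 0.168 × 50.15% / 23.03% = 0.3658
β_Holloway = 0.859 × 32.50% / 23.03% = 1.2122
β_Larkin = 0.604 × 29.06% / 23.03% = 0.7621
β_Wren = 0.650 × 19.78% / 23.03% = 0.5583
β_Calder = 0.852 × 48.54% / 23.03% = 1.7957
β_P = Σ w_i β_i = 0.07×0.3658 + 0.28×1.2122 + 0.16×0.7621 + 0.18×0.5583 + 0.31×1.7957 = 1.1441
E(R_P) = R_f + β_P × MRP = 1.4% + 1.1441 × 5.8% = 8.04%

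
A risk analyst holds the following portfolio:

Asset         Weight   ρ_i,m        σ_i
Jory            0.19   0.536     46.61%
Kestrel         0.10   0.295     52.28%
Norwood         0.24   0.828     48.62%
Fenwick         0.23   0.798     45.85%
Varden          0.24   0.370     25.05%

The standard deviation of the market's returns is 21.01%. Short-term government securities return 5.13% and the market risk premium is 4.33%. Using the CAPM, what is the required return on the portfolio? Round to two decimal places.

β_Jory = 0.536 × 46.61% / 21.01% = 1.1891
β_Kestrel = 0.295 × 52.28% / 21.01% = 0.7341
β_Norwood = 0.828 × 48.62% / 21.01% = 1.9161
β_Fenwick = 0.798 × 45.85% / 21.01% = 1.7415
β_Varden = 0.370 × 25.05% / 21.01% = 0.4411
β_P = Σ w_i β_i = 0.19×1.1891 + 0.10×0.7341 + 0.24×1.9161 + 0.23×1.7415 + 0.24×0.4411 = 1.2656
E(R_P) = R_f + β_P × MRP = 5.13% + 1.2656 × 4.33% = 10.61%

10.61%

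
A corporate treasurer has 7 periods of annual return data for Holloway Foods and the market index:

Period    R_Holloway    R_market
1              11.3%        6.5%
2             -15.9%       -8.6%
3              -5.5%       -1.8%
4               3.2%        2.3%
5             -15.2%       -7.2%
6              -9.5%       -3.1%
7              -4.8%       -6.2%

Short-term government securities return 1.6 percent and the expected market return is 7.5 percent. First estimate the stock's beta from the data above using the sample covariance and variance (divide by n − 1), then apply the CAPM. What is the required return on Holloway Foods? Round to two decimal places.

11.62%

Mean R_i = (11.3 − 15.9 − 5.5 + 3.2 − 15.2 − 9.5 − 4.8) / 7 = -5.2000%
Mean R_m = (6.5 − 8.6 − 1.8 + 2.3 − 7.2 − 3.1 − 6.2) / 7 = -2.5857%
Σ(R_i − R̄_i)(R_m − R̄_m) = 301.9800  ⇒  Cov = 301.9800 / 6 = 50.3300
Σ(R_m − R̄_m)² = 177.8286  ⇒  Var(R_m) = 177.8286 / 6 = 29.6381
β = Cov / Var(R_m) = 50.3300 / 29.6381 = 1.6982
MRP = 7.5% − 1.6% = 5.90%
E(R) = R_f + β × MRP = 1.6% + 1.6982 × 5.9% = 11.62%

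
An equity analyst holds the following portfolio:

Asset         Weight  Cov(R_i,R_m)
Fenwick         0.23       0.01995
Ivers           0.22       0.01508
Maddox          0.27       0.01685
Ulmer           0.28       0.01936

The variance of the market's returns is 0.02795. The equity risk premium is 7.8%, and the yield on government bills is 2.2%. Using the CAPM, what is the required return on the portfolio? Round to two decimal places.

7.19%

β_Fenwick = 0.01995 / 0.02795 = 0.7138
β_Ivers = 0.01508 / 0.02795 = 0.5395
β_Maddox = 0.01685 / 0.02795 = 0.6029
β_Ulmer = 0.01936 / 0.02795 = 0.6927
β_P = Σ w_i β_i = 0.23×0.7138 + 0.22×0.5395 + 0.27×0.6029 + 0.28×0.6927 = 0.6396
E(R_P) = R_f + β_P × MRP = 2.2% + 0.6396 × 7.8% = 7.19%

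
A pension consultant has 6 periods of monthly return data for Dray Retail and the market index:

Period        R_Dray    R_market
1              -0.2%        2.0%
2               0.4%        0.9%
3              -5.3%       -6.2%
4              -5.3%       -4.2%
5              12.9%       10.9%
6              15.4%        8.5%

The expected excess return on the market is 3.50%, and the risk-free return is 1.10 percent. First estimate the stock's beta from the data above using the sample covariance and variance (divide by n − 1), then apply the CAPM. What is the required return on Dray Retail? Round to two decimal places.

5.56%

Mean R_i = (-0.2 + 0.4 − 5.3 − 5.3 + 12.9 + 15.4) / 6 = 2.9833%
Mean R_m = (2.0 + 0.9 − 6.2 − 4.2 + 10.9 + 8.5) / 6 = 1.9833%
Σ(R_i − R̄_i)(R_m − R̄_m) = 291.0883  ⇒  Cov = 291.0883 / 5 = 58.2177
Σ(R_m − R̄_m)² = 228.3483  ⇒  Var(R_m) = 228.3483 / 5 = 45.6697
β = Cov / Var(R_m) = 58.2177 / 45.6697 = 1.2748
E(R) = R_f + β × MRP = 1.10% + 1.2748 × 3.50% = 5.56%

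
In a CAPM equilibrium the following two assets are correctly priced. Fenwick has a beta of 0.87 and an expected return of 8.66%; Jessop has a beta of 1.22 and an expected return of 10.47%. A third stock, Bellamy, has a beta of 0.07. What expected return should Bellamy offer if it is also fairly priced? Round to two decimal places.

4.52%

MRP (SML slope) = (10.47% − 8.66%) / (1.22 − 0.87) = 1.81% / 0.35 = 5.1714%
R_f (intercept) = 8.66% − 0.87 × 5.1714% = 4.1609%
E(R_Bellamy) = R_f + β × MRP = 4.1609% + 0.07 × 5.1714% = 4.52%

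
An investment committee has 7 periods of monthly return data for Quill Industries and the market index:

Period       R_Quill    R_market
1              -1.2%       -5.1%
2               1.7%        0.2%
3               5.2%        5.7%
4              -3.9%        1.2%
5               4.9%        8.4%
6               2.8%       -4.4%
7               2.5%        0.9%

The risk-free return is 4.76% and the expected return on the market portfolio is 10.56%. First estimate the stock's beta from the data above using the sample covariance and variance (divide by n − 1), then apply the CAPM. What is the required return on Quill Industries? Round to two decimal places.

Mean R_i = (-1.2 + 1.7 + 5.2 − 3.9 + 4.9 + 2.8 + 2.5) / 7 = 1.7143%
Mean R_m = (-5.1 + 0.2 + 5.7 + 1.2 + 8.4 − 4.4 + 0.9) / 7 = 0.9857%
Σ(R_i − R̄_i)(R_m − R̄_m) = 50.6814  ⇒  Cov = 50.6814 / 6 = 8.4469
Σ(R_m − R̄_m)² = 143.9086  ⇒  Var(R_m) = 143.9086 / 6 = 23.9848
β = Cov / Var(R_m) = 8.4469 / 23.9848 = 0.3522
MRP = 10.56% − 4.76% = 5.80%
E(R) = R_f + β × MRP = 4.76% + 0.3522 × 5.80% = 6.80%

6.80%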